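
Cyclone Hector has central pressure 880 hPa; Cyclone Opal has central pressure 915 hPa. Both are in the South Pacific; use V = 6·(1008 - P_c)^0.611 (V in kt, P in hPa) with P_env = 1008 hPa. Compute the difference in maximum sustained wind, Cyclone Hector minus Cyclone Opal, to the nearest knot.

Cyclone Hector: ΔP = 128; V ≈ 6 × 128^0.611 ≈ 116.32 kt.
Cyclone Opal: ΔP = 93; V ≈ 6 × 93^0.611 ≈ 95.70 kt.
Difference ≈ 116.32 − 95.70 = 20.62 → 21 kt.

21 kt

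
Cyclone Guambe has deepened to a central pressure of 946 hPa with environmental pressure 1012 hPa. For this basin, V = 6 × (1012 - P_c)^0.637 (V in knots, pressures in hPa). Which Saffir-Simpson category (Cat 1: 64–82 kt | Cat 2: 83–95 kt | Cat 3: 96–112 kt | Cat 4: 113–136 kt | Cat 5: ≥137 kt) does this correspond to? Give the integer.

ΔP = 1012 − 946 = 66 hPa.
V ≈ 6 × 66^0.637 = 6 × 14.42 ≈ 87 kt.
87 kt falls in the Category 2 band.

2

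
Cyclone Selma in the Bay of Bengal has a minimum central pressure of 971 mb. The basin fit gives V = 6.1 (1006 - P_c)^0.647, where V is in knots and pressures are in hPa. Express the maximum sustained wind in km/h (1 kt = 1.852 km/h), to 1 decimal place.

112.7 km/h

ΔP = 1006 − 971 = 35 mb.
V ≈ 6.1 × 35^0.647 = 6.1 × 9.977 ≈ 60.861 kt.
60.861 × 1.852 ≈ 112.72 km/h → 112.7 km/h.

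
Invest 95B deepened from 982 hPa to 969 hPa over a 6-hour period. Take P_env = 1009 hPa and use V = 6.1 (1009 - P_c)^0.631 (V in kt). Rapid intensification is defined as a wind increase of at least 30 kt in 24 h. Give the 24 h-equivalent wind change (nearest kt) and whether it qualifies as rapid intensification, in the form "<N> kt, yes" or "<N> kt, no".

55 kt, yes

V₁: ΔP = 27, V ≈ 6.1 × 27^0.631 ≈ 48.81 kt.
V₂: ΔP = 40, V ≈ 6.1 × 40^0.631 ≈ 62.55 kt.
ΔV over 6 h = 13.74 kt → 24 h equivalent = 13.74 × 24/6 ≈ 54.96 kt.
55 kt ≥ 30 kt ⇒ rapid intensification.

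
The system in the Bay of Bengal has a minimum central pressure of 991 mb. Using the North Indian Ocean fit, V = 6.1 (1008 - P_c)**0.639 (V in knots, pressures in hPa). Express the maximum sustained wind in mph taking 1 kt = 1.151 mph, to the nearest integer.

43 mph

ΔP = 1008 − 991 = 17 mb.
V ≈ 6.1 × 17^0.639 = 6.1 × 6.113 ≈ 37.290 kt.
37.290 × 1.151 ≈ 42.92 mph → 43 mph.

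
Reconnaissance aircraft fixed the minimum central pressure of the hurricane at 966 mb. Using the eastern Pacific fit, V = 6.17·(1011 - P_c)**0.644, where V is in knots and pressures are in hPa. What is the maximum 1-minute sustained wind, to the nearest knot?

ΔP = 1011 − 966 = 45 mb.
45^0.644 ≈ 11.606.
V ≈ 6.17 × 11.606 ≈ 71.6 kt.

72 kt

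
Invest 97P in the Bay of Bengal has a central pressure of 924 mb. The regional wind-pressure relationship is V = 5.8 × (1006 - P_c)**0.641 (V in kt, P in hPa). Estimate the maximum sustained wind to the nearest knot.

98 kt

ΔP = 1006 − 924 = 82 mb.
82^0.641 ≈ 16.856.
V ≈ 5.8 × 16.856 ≈ 97.8 kt.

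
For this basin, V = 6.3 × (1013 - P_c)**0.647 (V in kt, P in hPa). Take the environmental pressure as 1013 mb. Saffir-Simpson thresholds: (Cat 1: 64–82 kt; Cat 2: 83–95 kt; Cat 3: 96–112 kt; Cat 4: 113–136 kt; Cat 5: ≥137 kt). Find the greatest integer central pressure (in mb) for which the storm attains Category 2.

Category 2 begins at V = 83 kt.
Required ΔP = (83/6.3)^(1/0.647) = 13.175^1.546 ≈ 53.78 mb.
P_c ≤ 1013 − 53.78 = 959.22, so the highest integer P_c is 959 mb.

959 mb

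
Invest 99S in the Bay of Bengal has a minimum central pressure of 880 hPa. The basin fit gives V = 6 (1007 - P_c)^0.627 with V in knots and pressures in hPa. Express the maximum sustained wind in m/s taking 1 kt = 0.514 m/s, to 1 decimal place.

64.3 m/s

ΔP = 1007 − 880 = 127 hPa.
V ≈ 6 × 127^0.627 = 6 × 20.849 ≈ 125.094 kt.
125.094 × 0.514 ≈ 64.30 m/s → 64.3 m/s.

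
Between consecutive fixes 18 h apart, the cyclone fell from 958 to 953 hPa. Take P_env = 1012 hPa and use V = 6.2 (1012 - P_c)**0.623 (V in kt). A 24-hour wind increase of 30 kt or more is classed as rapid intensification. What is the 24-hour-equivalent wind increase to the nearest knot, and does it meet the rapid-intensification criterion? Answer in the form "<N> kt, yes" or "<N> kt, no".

6 kt, no

V₁: ΔP = 54, V ≈ 6.2 × 54^0.623 ≈ 74.42 kt.
V₂: ΔP = 59, V ≈ 6.2 × 59^0.623 ≈ 78.64 kt.
ΔV over 18 h = 4.22 kt → 24 h equivalent = 4.22 × 24/18 ≈ 5.63 kt.
6 kt < 30 kt ⇒ not rapid intensification.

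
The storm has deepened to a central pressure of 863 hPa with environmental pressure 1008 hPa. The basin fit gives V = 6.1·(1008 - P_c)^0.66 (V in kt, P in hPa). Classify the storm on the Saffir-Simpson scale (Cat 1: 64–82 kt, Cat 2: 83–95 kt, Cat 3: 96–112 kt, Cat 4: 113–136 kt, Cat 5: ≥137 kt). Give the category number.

5

ΔP = 1008 − 863 = 145 hPa.
V ≈ 6.1 × 145^0.66 = 6.1 × 26.70 ≈ 163 kt.
163 kt falls in the Category 5 band.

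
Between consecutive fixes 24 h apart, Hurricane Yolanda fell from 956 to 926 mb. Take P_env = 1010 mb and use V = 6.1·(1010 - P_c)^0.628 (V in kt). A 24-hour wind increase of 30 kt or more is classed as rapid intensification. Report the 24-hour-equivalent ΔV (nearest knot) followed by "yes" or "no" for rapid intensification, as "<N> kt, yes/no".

V₁: ΔP = 54, V ≈ 6.1 × 54^0.628 ≈ 74.69 kt.
V₂: ΔP = 84, V ≈ 6.1 × 84^0.628 ≈ 98.58 kt.
ΔV over 24 h = 23.89 kt → 24 h equivalent = 23.89 × 24/24 ≈ 23.89 kt.
24 kt < 30 kt ⇒ not rapid intensification.

24 kt, no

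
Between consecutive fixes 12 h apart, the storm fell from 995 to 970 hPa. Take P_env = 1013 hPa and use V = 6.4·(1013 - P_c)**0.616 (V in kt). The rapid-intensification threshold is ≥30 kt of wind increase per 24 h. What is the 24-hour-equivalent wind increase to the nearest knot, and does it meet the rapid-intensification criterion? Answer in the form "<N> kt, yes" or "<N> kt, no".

54 kt, yes

V₁: ΔP = 18, V ≈ 6.4 × 18^0.616 ≈ 37.97 kt.
V₂: ΔP = 43, V ≈ 6.4 × 43^0.616 ≈ 64.92 kt.
ΔV over 12 h = 26.95 kt → 24 h equivalent = 26.95 × 24/12 ≈ 53.90 kt.
54 kt ≥ 30 kt ⇒ rapid intensification.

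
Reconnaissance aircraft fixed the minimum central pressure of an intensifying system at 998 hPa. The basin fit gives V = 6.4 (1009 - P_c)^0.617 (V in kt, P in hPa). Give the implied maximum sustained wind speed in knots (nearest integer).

ΔP = 1009 − 998 = 11 hPa.
11^0.617 ≈ 4.391.
V ≈ 6.4 × 4.391 ≈ 28.1 kt.

28 kt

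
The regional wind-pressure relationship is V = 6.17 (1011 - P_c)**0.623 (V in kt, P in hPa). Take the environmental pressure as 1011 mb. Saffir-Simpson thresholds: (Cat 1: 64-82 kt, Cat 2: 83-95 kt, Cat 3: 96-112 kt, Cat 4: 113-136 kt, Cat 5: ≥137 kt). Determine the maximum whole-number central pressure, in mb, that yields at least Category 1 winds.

968 mb

Category 1 begins at V = 64 kt.
Required ΔP = (64/6.17)^(1/0.623) = 10.373^1.605 ≈ 42.72 mb.
P_c ≤ 1011 − 42.72 = 968.28, so the highest integer P_c is 968 mb.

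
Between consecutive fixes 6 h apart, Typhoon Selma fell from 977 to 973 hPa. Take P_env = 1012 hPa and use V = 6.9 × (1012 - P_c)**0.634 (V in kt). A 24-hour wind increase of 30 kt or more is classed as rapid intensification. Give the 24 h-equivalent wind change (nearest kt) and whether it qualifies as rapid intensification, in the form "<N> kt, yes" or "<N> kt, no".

19 kt, no

V₁: ΔP = 35, V ≈ 6.9 × 35^0.634 ≈ 65.73 kt.
V₂: ΔP = 39, V ≈ 6.9 × 39^0.634 ≈ 70.40 kt.
ΔV over 6 h = 4.67 kt → 24 h equivalent = 4.67 × 24/6 ≈ 18.68 kt.
19 kt < 30 kt ⇒ not rapid intensification.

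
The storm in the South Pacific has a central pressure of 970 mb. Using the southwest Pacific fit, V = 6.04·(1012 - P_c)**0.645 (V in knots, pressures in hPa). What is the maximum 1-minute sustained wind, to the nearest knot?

ΔP = 1012 − 970 = 42 mb.
42^0.645 ≈ 11.143.
V ≈ 6.04 × 11.143 ≈ 67.3 kt.

67 kt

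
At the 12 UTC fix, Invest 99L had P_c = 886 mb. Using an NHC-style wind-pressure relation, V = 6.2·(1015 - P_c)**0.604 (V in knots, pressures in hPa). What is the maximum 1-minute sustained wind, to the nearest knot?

ΔP = 1015 − 886 = 129 mb.
129^0.604 ≈ 18.828.
V ≈ 6.2 × 18.828 ≈ 116.7 kt.

117 kt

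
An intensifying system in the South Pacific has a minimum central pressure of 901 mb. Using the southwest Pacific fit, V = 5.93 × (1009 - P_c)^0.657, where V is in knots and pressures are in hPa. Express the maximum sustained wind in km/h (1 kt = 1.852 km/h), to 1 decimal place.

ΔP = 1009 − 901 = 108 mb.
V ≈ 5.93 × 108^0.657 = 5.93 × 21.675 ≈ 128.533 kt.
128.533 × 1.852 ≈ 238.04 km/h → 238.0 km/h.

238.0 km/h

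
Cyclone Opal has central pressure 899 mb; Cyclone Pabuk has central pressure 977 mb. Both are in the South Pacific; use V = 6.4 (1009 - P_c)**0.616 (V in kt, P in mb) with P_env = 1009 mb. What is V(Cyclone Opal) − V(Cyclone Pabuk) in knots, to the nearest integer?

62 kt

Cyclone Opal: ΔP = 110; V ≈ 6.4 × 110^0.616 ≈ 115.79 kt.
Cyclone Pabuk: ΔP = 32; V ≈ 6.4 × 32^0.616 ≈ 54.12 kt.
Difference ≈ 115.79 − 54.12 = 61.67 → 62 kt.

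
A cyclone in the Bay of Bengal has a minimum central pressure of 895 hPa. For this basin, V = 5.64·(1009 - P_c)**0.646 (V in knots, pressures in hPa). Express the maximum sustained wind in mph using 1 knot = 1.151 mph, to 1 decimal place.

138.4 mph

ΔP = 1009 − 895 = 114 hPa.
V ≈ 5.64 × 114^0.646 = 5.64 × 21.319 ≈ 120.237 kt.
120.237 × 1.151 ≈ 138.39 mph → 138.4 mph.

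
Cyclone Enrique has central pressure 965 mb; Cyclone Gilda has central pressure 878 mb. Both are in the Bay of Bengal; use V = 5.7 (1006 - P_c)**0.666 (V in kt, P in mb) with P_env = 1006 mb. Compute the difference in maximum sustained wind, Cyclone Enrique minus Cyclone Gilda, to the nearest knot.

-77 kt

Cyclone Enrique: ΔP = 41; V ≈ 5.7 × 41^0.666 ≈ 67.61 kt.
Cyclone Gilda: ΔP = 128; V ≈ 5.7 × 128^0.666 ≈ 144.30 kt.
Difference ≈ 67.61 − 144.30 = -76.69 → -77 kt.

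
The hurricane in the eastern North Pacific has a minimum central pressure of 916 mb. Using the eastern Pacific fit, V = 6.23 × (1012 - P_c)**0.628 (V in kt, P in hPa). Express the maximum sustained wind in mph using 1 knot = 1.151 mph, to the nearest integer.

ΔP = 1012 − 916 = 96 mb.
V ≈ 6.23 × 96^0.628 = 6.23 × 17.574 ≈ 109.485 kt.
109.485 × 1.151 ≈ 126.02 mph → 126 mph.

126 mph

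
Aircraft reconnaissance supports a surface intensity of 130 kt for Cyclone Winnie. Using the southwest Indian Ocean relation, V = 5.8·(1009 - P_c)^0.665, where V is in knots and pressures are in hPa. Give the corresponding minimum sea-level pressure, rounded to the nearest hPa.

ΔP = (V / 5.8)^(1/0.665) = (130/5.8)^1.504.
130/5.8 = 22.414; 22.414^1.504 ≈ 107.36 hPa.
P_c = 1009 − 107.36 = 901.64 ≈ 902 hPa.

902 hPa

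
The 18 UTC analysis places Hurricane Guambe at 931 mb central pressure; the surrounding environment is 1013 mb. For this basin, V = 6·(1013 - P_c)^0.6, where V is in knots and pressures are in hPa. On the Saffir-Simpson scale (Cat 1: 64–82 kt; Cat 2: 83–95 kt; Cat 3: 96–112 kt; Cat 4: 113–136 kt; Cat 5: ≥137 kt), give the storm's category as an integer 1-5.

2

ΔP = 1013 − 931 = 82 mb.
V ≈ 6 × 82^0.6 = 6 × 14.07 ≈ 84 kt.
84 kt falls in the Category 2 band.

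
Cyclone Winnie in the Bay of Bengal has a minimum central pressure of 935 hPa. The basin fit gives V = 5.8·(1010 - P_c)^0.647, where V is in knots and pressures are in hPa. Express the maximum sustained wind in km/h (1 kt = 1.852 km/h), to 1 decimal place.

175.5 km/h

ΔP = 1010 − 935 = 75 hPa.
V ≈ 5.8 × 75^0.647 = 5.8 × 16.337 ≈ 94.753 kt.
94.753 × 1.852 ≈ 175.48 km/h → 175.5 km/h.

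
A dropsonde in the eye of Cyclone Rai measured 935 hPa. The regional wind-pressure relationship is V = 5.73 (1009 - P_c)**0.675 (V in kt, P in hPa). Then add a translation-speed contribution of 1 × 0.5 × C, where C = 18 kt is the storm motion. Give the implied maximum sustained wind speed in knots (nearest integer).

114 kt

ΔP = 1009 − 935 = 74 hPa.
74^0.675 ≈ 18.270.
V ≈ 5.73 × 18.270 ≈ 104.7 kt.
Translation term: 1 × 0.5 × 18 = 9 kt.
Corrected V ≈ 113.7 kt → 114 kt.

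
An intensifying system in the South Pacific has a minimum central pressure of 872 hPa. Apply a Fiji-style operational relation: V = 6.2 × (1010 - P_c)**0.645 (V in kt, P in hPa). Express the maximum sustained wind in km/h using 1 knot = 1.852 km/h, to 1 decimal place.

ΔP = 1010 − 872 = 138 hPa.
V ≈ 6.2 × 138^0.645 = 6.2 × 24.001 ≈ 148.804 kt.
148.804 × 1.852 ≈ 275.58 km/h → 275.6 km/h.

275.6 km/h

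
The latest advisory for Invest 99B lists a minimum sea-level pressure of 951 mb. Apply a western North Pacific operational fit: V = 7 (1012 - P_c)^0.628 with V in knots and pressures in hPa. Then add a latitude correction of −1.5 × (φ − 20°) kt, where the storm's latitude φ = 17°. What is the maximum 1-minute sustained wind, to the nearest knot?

97 kt

ΔP = 1012 − 951 = 61 mb.
61^0.628 ≈ 13.219.
V ≈ 7 × 13.219 ≈ 92.5 kt.
Latitude correction: −1.5 × (17 − 20) = 4.5 kt.
Corrected V ≈ 97 kt → 97 kt.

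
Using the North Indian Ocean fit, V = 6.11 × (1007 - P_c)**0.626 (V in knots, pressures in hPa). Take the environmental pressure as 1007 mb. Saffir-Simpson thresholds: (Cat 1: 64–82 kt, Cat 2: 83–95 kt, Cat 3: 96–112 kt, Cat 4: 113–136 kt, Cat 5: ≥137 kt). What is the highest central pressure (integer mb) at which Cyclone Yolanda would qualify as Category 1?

964 mb

Category 1 begins at V = 64 kt.
Required ΔP = (64/6.11)^(1/0.626) = 10.475^1.597 ≈ 42.62 mb.
P_c ≤ 1007 − 42.62 = 964.38, so the highest integer P_c is 964 mb.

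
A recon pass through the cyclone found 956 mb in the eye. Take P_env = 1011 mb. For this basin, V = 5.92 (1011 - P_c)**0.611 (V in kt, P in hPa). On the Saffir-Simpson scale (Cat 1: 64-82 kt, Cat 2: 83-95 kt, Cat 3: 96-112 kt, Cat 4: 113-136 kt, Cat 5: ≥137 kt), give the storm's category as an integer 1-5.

ΔP = 1011 − 956 = 55 mb.
V ≈ 5.92 × 55^0.611 = 5.92 × 11.57 ≈ 68 kt.
68 kt falls in the Category 1 band.

1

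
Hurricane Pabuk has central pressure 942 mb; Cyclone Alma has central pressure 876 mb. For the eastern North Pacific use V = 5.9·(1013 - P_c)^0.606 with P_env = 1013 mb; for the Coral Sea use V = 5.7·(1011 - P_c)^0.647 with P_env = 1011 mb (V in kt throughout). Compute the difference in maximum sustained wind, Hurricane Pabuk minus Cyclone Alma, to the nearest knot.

Hurricane Pabuk: ΔP = 71; V ≈ 5.9 × 71^0.606 ≈ 78.11 kt.
Cyclone Alma: ΔP = 135; V ≈ 5.7 × 135^0.647 ≈ 136.21 kt.
Difference ≈ 78.11 − 136.21 = -58.10 → -58 kt.

-58 kt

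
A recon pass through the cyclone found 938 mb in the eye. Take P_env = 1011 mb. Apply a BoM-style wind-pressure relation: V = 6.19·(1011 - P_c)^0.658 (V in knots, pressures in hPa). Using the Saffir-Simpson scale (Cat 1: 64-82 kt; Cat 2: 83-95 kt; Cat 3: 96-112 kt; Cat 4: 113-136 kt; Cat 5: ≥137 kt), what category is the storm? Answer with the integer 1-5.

3

ΔP = 1011 − 938 = 73 mb.
V ≈ 6.19 × 73^0.658 = 6.19 × 16.83 ≈ 104 kt.
104 kt falls in the Category 3 band.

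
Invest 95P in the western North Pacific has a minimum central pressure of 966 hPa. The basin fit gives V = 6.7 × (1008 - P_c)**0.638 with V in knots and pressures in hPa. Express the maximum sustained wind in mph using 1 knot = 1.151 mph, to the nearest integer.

84 mph

ΔP = 1008 − 966 = 42 hPa.
V ≈ 6.7 × 42^0.638 = 6.7 × 10.855 ≈ 72.729 kt.
72.729 × 1.151 ≈ 83.71 mph → 84 mph.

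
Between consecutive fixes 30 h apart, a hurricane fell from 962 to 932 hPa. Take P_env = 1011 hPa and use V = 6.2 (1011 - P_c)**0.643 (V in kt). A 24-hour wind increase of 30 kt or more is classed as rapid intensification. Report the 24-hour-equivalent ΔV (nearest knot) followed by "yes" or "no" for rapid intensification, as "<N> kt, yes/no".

22 kt, no

V₁: ΔP = 49, V ≈ 6.2 × 49^0.643 ≈ 75.72 kt.
V₂: ΔP = 79, V ≈ 6.2 × 79^0.643 ≈ 102.94 kt.
ΔV over 30 h = 27.22 kt → 24 h equivalent = 27.22 × 24/30 ≈ 21.78 kt.
22 kt < 30 kt ⇒ not rapid intensification.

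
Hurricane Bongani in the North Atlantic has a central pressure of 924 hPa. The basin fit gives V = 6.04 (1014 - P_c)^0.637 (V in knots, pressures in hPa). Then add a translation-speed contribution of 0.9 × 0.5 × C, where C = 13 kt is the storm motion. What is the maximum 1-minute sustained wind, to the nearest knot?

112 kt

ΔP = 1014 − 924 = 90 hPa.
90^0.637 ≈ 17.573.
V ≈ 6.04 × 17.573 ≈ 106.1 kt.
Translation term: 0.9 × 0.5 × 13 = 5.85 kt.
Corrected V ≈ 111.95 kt → 112 kt.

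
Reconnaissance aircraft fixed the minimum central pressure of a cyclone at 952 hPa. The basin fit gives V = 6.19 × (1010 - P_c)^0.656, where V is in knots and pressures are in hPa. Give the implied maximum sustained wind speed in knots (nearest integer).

ΔP = 1010 − 952 = 58 hPa.
58^0.656 ≈ 14.349.
V ≈ 6.19 × 14.349 ≈ 88.8 kt.

89 kt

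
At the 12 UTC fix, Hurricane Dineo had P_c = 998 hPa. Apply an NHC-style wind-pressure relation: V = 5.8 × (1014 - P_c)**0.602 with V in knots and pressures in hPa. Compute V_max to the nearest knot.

ΔP = 1014 − 998 = 16 hPa.
16^0.602 ≈ 5.307.
V ≈ 5.8 × 5.307 ≈ 30.8 kt.

31 kt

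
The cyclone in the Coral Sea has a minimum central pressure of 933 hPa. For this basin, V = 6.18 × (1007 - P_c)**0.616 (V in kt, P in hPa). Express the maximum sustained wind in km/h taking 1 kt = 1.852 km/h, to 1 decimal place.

162.2 km/h

ΔP = 1007 − 933 = 74 hPa.
V ≈ 6.18 × 74^0.616 = 6.18 × 14.173 ≈ 87.586 kt.
87.586 × 1.852 ≈ 162.21 km/h → 162.2 km/h.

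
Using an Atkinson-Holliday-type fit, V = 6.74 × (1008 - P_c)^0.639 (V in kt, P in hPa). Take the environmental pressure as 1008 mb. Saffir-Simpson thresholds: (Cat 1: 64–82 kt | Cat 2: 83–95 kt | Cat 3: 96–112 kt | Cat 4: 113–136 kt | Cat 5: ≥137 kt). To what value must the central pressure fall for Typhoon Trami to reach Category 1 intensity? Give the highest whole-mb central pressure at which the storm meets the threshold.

974 mb

Category 1 begins at V = 64 kt.
Required ΔP = (64/6.74)^(1/0.639) = 9.496^1.565 ≈ 33.87 mb.
P_c ≤ 1008 − 33.87 = 974.13, so the highest integer P_c is 974 mb.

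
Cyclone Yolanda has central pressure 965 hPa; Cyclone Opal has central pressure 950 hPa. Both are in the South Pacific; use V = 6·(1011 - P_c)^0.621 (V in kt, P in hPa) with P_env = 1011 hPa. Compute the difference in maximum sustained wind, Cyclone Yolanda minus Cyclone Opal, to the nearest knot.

Cyclone Yolanda: ΔP = 46; V ≈ 6 × 46^0.621 ≈ 64.67 kt.
Cyclone Opal: ΔP = 61; V ≈ 6 × 61^0.621 ≈ 77.06 kt.
Difference ≈ 64.67 − 77.06 = -12.39 → -12 kt.

-12 kt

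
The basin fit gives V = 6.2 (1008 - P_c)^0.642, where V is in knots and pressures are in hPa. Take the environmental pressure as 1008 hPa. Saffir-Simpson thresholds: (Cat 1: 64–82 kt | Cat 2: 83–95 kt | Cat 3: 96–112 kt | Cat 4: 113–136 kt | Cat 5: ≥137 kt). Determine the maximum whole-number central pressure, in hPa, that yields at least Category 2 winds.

951 hPa

Category 2 begins at V = 83 kt.
Required ΔP = (83/6.2)^(1/0.642) = 13.387^1.558 ≈ 56.88 hPa.
P_c ≤ 1008 − 56.88 = 951.12, so the highest integer P_c is 951 hPa.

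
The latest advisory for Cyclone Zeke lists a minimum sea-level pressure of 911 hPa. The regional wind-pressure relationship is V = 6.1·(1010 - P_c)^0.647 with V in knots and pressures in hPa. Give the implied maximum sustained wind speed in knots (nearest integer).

119 kt

ΔP = 1010 − 911 = 99 hPa.
99^0.647 ≈ 19.551.
V ≈ 6.1 × 19.551 ≈ 119.3 kt.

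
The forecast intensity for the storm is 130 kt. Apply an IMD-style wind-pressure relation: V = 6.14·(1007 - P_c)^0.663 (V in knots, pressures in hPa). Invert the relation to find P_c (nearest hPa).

ΔP = (V / 6.14)^(1/0.663) = (130/6.14)^1.508.
130/6.14 = 21.173; 21.173^1.508 ≈ 99.92 hPa.
P_c = 1007 − 99.92 = 907.08 ≈ 907 hPa.

907 hPa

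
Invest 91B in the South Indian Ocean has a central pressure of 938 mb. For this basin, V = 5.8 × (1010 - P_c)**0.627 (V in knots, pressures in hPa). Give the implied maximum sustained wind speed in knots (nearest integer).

85 kt

ΔP = 1010 − 938 = 72 mb.
72^0.627 ≈ 14.607.
V ≈ 5.8 × 14.607 ≈ 84.7 kt.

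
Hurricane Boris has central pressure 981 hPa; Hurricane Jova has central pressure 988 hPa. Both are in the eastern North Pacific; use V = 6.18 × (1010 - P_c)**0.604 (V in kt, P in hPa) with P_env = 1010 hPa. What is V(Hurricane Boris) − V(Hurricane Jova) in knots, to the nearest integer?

7 kt

Hurricane Boris: ΔP = 29; V ≈ 6.18 × 29^0.604 ≈ 47.24 kt.
Hurricane Jova: ΔP = 22; V ≈ 6.18 × 22^0.604 ≈ 39.98 kt.
Difference ≈ 47.24 − 39.98 = 7.26 → 7 kt.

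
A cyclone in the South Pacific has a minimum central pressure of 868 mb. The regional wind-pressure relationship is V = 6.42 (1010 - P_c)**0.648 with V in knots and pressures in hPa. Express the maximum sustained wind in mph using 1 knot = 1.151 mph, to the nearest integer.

ΔP = 1010 − 868 = 142 mb.
V ≈ 6.42 × 142^0.648 = 6.42 × 24.813 ≈ 159.301 kt.
159.301 × 1.151 ≈ 183.36 mph → 183 mph.

183 mph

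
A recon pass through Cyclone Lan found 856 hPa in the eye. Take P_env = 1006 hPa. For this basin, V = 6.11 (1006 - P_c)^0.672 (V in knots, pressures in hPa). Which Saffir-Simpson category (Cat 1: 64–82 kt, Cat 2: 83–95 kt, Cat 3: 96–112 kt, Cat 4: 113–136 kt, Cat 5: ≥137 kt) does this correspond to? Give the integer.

5

ΔP = 1006 − 856 = 150 hPa.
V ≈ 6.11 × 150^0.672 = 6.11 × 29.00 ≈ 177 kt.
177 kt falls in the Category 5 band.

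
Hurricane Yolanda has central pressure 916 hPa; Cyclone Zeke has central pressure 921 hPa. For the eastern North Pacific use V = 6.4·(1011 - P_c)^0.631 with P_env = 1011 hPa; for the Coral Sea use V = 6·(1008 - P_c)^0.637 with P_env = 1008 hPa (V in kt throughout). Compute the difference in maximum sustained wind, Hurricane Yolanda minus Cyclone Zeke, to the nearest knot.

10 kt

Hurricane Yolanda: ΔP = 95; V ≈ 6.4 × 95^0.631 ≈ 113.27 kt.
Cyclone Zeke: ΔP = 87; V ≈ 6 × 87^0.637 ≈ 103.19 kt.
Difference ≈ 113.27 − 103.19 = 10.08 → 10 kt.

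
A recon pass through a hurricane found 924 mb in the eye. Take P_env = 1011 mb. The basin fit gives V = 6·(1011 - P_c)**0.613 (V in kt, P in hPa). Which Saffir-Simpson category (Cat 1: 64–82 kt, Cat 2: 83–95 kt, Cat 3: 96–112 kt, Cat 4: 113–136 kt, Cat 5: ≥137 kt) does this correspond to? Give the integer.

ΔP = 1011 − 924 = 87 mb.
V ≈ 6 × 87^0.613 = 6 × 15.45 ≈ 93 kt.
93 kt falls in the Category 2 band.

2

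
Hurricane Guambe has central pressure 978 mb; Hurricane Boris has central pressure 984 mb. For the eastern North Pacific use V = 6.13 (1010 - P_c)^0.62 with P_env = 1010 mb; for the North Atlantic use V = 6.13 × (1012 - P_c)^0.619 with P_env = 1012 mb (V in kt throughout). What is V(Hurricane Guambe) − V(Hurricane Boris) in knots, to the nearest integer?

4 kt

Hurricane Guambe: ΔP = 32; V ≈ 6.13 × 32^0.62 ≈ 52.56 kt.
Hurricane Boris: ΔP = 28; V ≈ 6.13 × 28^0.619 ≈ 48.22 kt.
Difference ≈ 52.56 − 48.22 = 4.34 → 4 kt.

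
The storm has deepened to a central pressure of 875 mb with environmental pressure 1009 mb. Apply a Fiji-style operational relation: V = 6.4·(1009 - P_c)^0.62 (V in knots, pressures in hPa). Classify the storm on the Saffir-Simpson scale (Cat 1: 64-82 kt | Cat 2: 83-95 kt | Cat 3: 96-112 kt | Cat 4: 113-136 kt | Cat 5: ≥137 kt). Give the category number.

4

ΔP = 1009 − 875 = 134 mb.
V ≈ 6.4 × 134^0.62 = 6.4 × 20.84 ≈ 133 kt.
133 kt falls in the Category 4 band.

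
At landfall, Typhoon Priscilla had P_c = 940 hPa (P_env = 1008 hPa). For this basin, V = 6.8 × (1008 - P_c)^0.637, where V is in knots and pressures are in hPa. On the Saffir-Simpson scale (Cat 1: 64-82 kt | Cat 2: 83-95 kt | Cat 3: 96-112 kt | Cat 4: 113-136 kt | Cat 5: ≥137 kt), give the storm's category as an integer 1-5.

ΔP = 1008 − 940 = 68 hPa.
V ≈ 6.8 × 68^0.637 = 6.8 × 14.70 ≈ 100 kt.
100 kt falls in the Category 3 band.

3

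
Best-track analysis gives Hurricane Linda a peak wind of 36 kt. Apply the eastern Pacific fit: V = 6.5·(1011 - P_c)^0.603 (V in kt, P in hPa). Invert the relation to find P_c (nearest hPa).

ΔP = (V / 6.5)^(1/0.603) = (36/6.5)^1.658.
36/6.5 = 5.538; 5.538^1.658 ≈ 17.09 hPa.
P_c = 1011 − 17.09 = 993.91 ≈ 994 hPa.

994 hPa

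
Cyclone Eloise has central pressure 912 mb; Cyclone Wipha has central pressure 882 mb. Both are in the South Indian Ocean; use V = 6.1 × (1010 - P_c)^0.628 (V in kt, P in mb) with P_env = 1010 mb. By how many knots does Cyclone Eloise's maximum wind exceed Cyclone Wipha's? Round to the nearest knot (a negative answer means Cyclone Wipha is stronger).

Cyclone Eloise: ΔP = 98; V ≈ 6.1 × 98^0.628 ≈ 108.60 kt.
Cyclone Wipha: ΔP = 128; V ≈ 6.1 × 128^0.628 ≈ 128.43 kt.
Difference ≈ 108.60 − 128.43 = -19.83 → -20 kt.

-20 kt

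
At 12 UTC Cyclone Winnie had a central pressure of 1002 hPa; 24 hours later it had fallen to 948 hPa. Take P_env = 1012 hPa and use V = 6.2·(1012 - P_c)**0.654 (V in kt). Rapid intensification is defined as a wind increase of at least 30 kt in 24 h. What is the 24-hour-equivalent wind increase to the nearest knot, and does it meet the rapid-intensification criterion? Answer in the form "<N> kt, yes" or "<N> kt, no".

66 kt, yes

V₁: ΔP = 10, V ≈ 6.2 × 10^0.654 ≈ 27.95 kt.
V₂: ΔP = 64, V ≈ 6.2 × 64^0.654 ≈ 94.11 kt.
ΔV over 24 h = 66.16 kt → 24 h equivalent = 66.16 × 24/24 ≈ 66.16 kt.
66 kt ≥ 30 kt ⇒ rapid intensification.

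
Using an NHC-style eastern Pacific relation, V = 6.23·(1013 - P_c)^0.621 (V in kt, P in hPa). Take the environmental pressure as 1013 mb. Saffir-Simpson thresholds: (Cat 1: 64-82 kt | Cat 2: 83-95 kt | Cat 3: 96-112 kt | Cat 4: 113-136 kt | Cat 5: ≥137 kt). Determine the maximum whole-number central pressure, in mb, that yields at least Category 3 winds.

Category 3 begins at V = 96 kt.
Required ΔP = (96/6.23)^(1/0.621) = 15.409^1.610 ≈ 81.79 mb.
P_c ≤ 1013 − 81.79 = 931.21, so the highest integer P_c is 931 mb.

931 mb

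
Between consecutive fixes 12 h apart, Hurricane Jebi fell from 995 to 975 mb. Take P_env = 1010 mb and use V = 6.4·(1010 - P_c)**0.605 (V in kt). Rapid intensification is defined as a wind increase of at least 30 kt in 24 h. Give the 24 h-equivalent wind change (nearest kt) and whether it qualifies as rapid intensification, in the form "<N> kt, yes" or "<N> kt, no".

44 kt, yes

V₁: ΔP = 15, V ≈ 6.4 × 15^0.605 ≈ 32.94 kt.
V₂: ΔP = 35, V ≈ 6.4 × 35^0.605 ≈ 55.00 kt.
ΔV over 12 h = 22.06 kt → 24 h equivalent = 22.06 × 24/12 ≈ 44.12 kt.
44 kt ≥ 30 kt ⇒ rapid intensification.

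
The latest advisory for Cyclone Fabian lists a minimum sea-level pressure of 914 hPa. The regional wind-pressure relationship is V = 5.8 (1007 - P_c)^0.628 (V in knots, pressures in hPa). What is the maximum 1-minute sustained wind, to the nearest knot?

100 kt

ΔP = 1007 − 914 = 93 hPa.
93^0.628 ≈ 17.227.
V ≈ 5.8 × 17.227 ≈ 99.9 kt.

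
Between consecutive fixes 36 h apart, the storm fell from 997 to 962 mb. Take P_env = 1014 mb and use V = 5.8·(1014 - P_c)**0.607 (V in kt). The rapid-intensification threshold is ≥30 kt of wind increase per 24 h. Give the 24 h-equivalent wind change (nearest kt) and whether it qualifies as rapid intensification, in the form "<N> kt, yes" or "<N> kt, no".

V₁: ΔP = 17, V ≈ 5.8 × 17^0.607 ≈ 32.38 kt.
V₂: ΔP = 52, V ≈ 5.8 × 52^0.607 ≈ 63.83 kt.
ΔV over 36 h = 31.45 kt → 24 h equivalent = 31.45 × 24/36 ≈ 20.97 kt.
21 kt < 30 kt ⇒ not rapid intensification.

21 kt, no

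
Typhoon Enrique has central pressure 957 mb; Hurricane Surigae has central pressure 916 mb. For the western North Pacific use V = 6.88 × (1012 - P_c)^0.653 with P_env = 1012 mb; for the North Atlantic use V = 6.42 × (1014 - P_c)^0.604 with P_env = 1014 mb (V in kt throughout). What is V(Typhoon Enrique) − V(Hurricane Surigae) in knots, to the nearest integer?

Typhoon Enrique: ΔP = 55; V ≈ 6.88 × 55^0.653 ≈ 94.20 kt.
Hurricane Surigae: ΔP = 98; V ≈ 6.42 × 98^0.604 ≈ 102.38 kt.
Difference ≈ 94.20 − 102.38 = -8.18 → -8 kt.

-8 kt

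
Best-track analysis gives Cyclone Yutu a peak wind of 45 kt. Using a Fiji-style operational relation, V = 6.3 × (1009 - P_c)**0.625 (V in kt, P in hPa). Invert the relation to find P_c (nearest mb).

ΔP = (V / 6.3)^(1/0.625) = (45/6.3)^1.600.
45/6.3 = 7.143; 7.143^1.600 ≈ 23.24 mb.
P_c = 1009 − 23.24 = 985.76 ≈ 986 mb.

986 mb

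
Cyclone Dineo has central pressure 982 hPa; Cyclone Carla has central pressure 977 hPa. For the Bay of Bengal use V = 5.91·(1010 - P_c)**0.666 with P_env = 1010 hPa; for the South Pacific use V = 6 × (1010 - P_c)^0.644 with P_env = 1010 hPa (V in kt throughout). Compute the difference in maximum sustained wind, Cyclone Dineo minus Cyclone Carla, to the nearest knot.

-3 kt

Cyclone Dineo: ΔP = 28; V ≈ 5.91 × 28^0.666 ≈ 54.37 kt.
Cyclone Carla: ΔP = 33; V ≈ 6 × 33^0.644 ≈ 57.03 kt.
Difference ≈ 54.37 − 57.03 = -2.66 → -3 kt.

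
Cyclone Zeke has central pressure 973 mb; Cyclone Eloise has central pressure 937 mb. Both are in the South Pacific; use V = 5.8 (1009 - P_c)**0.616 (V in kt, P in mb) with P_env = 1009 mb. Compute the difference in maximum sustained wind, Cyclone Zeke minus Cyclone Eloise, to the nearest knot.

-28 kt

Cyclone Zeke: ΔP = 36; V ≈ 5.8 × 36^0.616 ≈ 52.74 kt.
Cyclone Eloise: ΔP = 72; V ≈ 5.8 × 72^0.616 ≈ 80.82 kt.
Difference ≈ 52.74 − 80.82 = -28.08 → -28 kt.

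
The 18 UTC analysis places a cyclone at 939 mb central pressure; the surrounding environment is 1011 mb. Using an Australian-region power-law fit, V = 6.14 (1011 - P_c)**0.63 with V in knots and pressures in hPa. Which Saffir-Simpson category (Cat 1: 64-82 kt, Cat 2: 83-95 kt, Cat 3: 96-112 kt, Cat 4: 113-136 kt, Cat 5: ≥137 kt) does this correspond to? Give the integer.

ΔP = 1011 − 939 = 72 mb.
V ≈ 6.14 × 72^0.63 = 6.14 × 14.80 ≈ 91 kt.
91 kt falls in the Category 2 band.

2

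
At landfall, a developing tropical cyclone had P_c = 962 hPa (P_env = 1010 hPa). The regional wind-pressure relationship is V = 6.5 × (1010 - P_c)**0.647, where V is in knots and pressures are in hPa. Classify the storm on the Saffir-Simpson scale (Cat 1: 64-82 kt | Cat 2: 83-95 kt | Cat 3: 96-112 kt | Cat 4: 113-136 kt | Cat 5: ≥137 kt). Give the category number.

1

ΔP = 1010 − 962 = 48 hPa.
V ≈ 6.5 × 48^0.647 = 6.5 × 12.24 ≈ 80 kt.
80 kt falls in the Category 1 band.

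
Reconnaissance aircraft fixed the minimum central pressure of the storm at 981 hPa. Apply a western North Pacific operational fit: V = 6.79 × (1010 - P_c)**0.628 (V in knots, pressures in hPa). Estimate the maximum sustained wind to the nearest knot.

ΔP = 1010 − 981 = 29 hPa.
29^0.628 ≈ 8.287.
V ≈ 6.79 × 8.287 ≈ 56.3 kt.

56 kt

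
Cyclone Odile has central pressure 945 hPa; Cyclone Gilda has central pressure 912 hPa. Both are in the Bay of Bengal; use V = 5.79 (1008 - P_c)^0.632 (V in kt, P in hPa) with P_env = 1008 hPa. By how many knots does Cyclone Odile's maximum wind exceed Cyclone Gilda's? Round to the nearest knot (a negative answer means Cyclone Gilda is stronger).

-24 kt

Cyclone Odile: ΔP = 63; V ≈ 5.79 × 63^0.632 ≈ 79.41 kt.
Cyclone Gilda: ΔP = 96; V ≈ 5.79 × 96^0.632 ≈ 103.63 kt.
Difference ≈ 79.41 − 103.63 = -24.22 → -24 kt.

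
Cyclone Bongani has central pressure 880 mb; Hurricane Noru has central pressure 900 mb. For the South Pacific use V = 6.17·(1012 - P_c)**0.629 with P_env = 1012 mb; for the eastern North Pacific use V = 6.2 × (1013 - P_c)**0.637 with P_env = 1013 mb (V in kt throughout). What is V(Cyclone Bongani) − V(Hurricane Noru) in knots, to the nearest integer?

7 kt

Cyclone Bongani: ΔP = 132; V ≈ 6.17 × 132^0.629 ≈ 133.08 kt.
Hurricane Noru: ΔP = 113; V ≈ 6.2 × 113^0.637 ≈ 125.95 kt.
Difference ≈ 133.08 − 125.95 = 7.13 → 7 kt.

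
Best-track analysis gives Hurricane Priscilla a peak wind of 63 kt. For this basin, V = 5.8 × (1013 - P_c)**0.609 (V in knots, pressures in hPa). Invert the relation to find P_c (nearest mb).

963 mb

ΔP = (V / 5.8)^(1/0.609) = (63/5.8)^1.642.
63/5.8 = 10.862; 10.862^1.642 ≈ 50.23 mb.
P_c = 1013 − 50.23 = 962.77 ≈ 963 mb.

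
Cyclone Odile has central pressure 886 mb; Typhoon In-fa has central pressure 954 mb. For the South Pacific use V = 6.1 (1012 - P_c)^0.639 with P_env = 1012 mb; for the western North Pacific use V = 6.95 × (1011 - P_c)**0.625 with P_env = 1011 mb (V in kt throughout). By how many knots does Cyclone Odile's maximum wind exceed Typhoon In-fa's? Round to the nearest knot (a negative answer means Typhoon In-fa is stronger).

47 kt

Cyclone Odile: ΔP = 126; V ≈ 6.1 × 126^0.639 ≈ 134.11 kt.
Typhoon In-fa: ΔP = 57; V ≈ 6.95 × 57^0.625 ≈ 86.98 kt.
Difference ≈ 134.11 − 86.98 = 47.13 → 47 kt.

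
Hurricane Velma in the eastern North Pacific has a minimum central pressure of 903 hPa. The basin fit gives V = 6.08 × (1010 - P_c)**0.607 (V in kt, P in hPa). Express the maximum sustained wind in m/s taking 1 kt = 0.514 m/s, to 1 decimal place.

ΔP = 1010 − 903 = 107 hPa.
V ≈ 6.08 × 107^0.607 = 6.08 × 17.054 ≈ 103.691 kt.
103.691 × 0.514 ≈ 53.30 m/s → 53.3 m/s.

53.3 m/s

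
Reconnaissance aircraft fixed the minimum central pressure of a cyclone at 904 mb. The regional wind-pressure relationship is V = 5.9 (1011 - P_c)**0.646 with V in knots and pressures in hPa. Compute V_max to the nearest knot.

ΔP = 1011 − 904 = 107 mb.
107^0.646 ≈ 20.464.
V ≈ 5.9 × 20.464 ≈ 120.7 kt.

121 kt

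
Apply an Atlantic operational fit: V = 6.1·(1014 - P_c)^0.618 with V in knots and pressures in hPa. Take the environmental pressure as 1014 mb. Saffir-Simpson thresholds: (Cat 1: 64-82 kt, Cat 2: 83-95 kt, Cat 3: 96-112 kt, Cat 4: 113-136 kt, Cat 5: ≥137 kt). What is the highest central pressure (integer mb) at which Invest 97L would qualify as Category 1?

969 mb

Category 1 begins at V = 64 kt.
Required ΔP = (64/6.1)^(1/0.618) = 10.492^1.618 ≈ 44.86 mb.
P_c ≤ 1014 − 44.86 = 969.14, so the highest integer P_c is 969 mb.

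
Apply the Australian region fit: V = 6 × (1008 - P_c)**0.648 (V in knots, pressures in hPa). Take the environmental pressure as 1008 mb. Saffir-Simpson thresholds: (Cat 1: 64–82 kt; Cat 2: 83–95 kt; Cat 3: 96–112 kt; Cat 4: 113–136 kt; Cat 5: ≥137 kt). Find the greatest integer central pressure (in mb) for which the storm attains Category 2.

Category 2 begins at V = 83 kt.
Required ΔP = (83/6)^(1/0.648) = 13.833^1.543 ≈ 57.64 mb.
P_c ≤ 1008 − 57.64 = 950.36, so the highest integer P_c is 950 mb.

950 mb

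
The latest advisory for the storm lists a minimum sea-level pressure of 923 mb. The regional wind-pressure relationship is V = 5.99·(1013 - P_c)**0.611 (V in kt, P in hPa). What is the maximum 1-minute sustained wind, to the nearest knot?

94 kt

ΔP = 1013 − 923 = 90 mb.
90^0.611 ≈ 15.633.
V ≈ 5.99 × 15.633 ≈ 93.6 kt.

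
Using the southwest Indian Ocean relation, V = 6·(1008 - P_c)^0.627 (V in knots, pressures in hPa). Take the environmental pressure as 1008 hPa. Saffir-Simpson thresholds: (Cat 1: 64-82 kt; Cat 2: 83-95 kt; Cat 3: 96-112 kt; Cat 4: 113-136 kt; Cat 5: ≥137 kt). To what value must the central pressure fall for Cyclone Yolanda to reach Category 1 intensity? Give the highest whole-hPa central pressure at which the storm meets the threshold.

Category 1 begins at V = 64 kt.
Required ΔP = (64/6)^(1/0.627) = 10.667^1.595 ≈ 43.61 hPa.
P_c ≤ 1008 − 43.61 = 964.39, so the highest integer P_c is 964 hPa.

964 hPa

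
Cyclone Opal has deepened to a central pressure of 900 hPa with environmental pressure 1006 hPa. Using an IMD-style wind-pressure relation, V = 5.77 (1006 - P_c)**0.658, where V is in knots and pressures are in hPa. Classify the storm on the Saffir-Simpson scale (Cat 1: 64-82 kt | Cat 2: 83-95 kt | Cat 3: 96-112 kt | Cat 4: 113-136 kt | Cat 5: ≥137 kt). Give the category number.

ΔP = 1006 − 900 = 106 hPa.
V ≈ 5.77 × 106^0.658 = 5.77 × 21.51 ≈ 124 kt.
124 kt falls in the Category 4 band.

4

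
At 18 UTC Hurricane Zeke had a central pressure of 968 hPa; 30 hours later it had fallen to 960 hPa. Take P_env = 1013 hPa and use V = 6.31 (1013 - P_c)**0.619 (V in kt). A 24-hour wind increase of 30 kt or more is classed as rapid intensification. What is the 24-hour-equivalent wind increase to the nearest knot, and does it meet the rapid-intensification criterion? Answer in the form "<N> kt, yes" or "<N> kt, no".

V₁: ΔP = 45, V ≈ 6.31 × 45^0.619 ≈ 66.58 kt.
V₂: ΔP = 53, V ≈ 6.31 × 53^0.619 ≈ 73.68 kt.
ΔV over 30 h = 7.10 kt → 24 h equivalent = 7.10 × 24/30 ≈ 5.68 kt.
6 kt < 30 kt ⇒ not rapid intensification.

6 kt, no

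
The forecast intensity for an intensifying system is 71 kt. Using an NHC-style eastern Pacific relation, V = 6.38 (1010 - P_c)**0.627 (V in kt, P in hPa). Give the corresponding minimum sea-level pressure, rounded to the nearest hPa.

963 hPa

ΔP = (V / 6.38)^(1/0.627) = (71/6.38)^1.595.
71/6.38 = 11.129; 11.129^1.595 ≈ 46.66 hPa.
P_c = 1010 − 46.66 = 963.34 ≈ 963 hPa.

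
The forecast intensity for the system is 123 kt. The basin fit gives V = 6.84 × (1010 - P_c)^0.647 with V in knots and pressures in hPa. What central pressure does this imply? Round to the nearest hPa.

923 hPa

ΔP = (V / 6.84)^(1/0.647) = (123/6.84)^1.546.
123/6.84 = 17.982; 17.982^1.546 ≈ 86.99 hPa.
P_c = 1010 − 86.99 = 923.01 ≈ 923 hPa.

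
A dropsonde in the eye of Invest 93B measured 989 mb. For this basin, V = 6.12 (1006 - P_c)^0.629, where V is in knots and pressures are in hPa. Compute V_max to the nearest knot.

ΔP = 1006 − 989 = 17 mb.
17^0.629 ≈ 5.942.
V ≈ 6.12 × 5.942 ≈ 36.4 kt.

36 kt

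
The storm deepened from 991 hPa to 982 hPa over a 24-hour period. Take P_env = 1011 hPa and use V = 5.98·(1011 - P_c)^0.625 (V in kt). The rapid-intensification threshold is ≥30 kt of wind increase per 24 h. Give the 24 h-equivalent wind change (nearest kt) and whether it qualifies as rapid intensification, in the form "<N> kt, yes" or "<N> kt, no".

V₁: ΔP = 20, V ≈ 5.98 × 20^0.625 ≈ 38.89 kt.
V₂: ΔP = 29, V ≈ 5.98 × 29^0.625 ≈ 49.06 kt.
ΔV over 24 h = 10.17 kt → 24 h equivalent = 10.17 × 24/24 ≈ 10.17 kt.
10 kt < 30 kt ⇒ not rapid intensification.

10 kt, no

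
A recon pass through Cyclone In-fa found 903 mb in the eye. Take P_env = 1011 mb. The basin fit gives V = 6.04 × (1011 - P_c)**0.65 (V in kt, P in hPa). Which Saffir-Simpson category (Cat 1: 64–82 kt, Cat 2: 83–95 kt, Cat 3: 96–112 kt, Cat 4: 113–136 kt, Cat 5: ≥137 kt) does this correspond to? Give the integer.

ΔP = 1011 − 903 = 108 mb.
V ≈ 6.04 × 108^0.65 = 6.04 × 20.98 ≈ 127 kt.
127 kt falls in the Category 4 band.

4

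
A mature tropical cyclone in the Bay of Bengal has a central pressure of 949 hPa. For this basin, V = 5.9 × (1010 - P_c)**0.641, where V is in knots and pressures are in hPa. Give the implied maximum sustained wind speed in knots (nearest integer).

ΔP = 1010 − 949 = 61 hPa.
61^0.641 ≈ 13.944.
V ≈ 5.9 × 13.944 ≈ 82.3 kt.

82 kt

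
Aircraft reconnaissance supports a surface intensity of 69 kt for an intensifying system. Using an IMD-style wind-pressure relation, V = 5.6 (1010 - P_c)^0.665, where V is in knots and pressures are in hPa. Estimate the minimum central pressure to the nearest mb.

966 mb

ΔP = (V / 5.6)^(1/0.665) = (69/5.6)^1.504.
69/5.6 = 12.321; 12.321^1.504 ≈ 43.66 mb.
P_c = 1010 − 43.66 = 966.34 ≈ 966 mb.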